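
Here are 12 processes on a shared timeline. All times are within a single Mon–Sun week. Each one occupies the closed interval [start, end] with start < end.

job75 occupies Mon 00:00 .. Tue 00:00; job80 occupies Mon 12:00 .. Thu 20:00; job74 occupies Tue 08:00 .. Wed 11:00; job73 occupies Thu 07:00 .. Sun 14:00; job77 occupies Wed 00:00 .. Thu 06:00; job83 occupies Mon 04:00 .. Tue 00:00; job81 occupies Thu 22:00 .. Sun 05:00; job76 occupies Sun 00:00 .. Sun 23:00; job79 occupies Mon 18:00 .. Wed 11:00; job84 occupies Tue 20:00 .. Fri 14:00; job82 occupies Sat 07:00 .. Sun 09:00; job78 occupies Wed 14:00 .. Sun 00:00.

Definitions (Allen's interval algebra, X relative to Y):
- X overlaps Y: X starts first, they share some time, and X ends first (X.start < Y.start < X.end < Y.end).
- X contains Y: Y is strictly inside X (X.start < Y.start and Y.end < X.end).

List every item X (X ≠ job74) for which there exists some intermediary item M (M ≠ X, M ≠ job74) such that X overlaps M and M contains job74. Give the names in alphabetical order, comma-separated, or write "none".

job75, job83

Target job74 = [Tue 08:00, Wed 11:00].
Intermediaries M with M contains job74: job80.
Via job80 — items with X overlaps job80: job75, job83.
Union: job75, job83.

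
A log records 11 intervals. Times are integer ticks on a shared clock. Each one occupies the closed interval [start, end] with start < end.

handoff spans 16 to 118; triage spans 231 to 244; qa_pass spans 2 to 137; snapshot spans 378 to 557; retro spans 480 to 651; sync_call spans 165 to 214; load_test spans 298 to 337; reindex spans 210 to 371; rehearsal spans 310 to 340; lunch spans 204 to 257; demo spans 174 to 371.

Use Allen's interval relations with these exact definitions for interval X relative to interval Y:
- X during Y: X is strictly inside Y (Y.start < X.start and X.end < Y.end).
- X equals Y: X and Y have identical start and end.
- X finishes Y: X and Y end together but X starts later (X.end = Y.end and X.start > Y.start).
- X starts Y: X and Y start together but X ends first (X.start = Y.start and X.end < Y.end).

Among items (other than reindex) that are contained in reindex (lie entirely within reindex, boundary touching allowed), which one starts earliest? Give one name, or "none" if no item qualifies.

Target reindex = [210, 371].
demo [174, 371] → finished-by → excluded.
handoff [16, 118] → before → excluded.
load_test [298, 337] → during → candidate.
lunch [204, 257] → overlaps → excluded.
qa_pass [2, 137] → before → excluded.
rehearsal [310, 340] → during → candidate.
retro [480, 651] → after → excluded.
snapshot [378, 557] → after → excluded.
sync_call [165, 214] → overlaps → excluded.
triage [231, 244] → during → candidate.
Among candidates, earliest start is 231 → triage.

triage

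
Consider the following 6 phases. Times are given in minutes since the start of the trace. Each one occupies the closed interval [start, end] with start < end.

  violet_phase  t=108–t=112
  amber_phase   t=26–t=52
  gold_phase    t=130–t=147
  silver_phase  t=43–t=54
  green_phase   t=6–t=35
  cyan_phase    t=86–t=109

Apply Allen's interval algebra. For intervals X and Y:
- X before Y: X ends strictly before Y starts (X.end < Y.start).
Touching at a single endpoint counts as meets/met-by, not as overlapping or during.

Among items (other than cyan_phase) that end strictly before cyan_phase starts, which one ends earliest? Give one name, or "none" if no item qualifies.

green_phase

Target cyan_phase = [t=86, t=109].
amber_phase [t=26, t=52] → before → candidate.
gold_phase [t=130, t=147] → after → excluded.
green_phase [t=6, t=35] → before → candidate.
silver_phase [t=43, t=54] → before → candidate.
violet_phase [t=108, t=112] → overlapped-by → excluded.
Among candidates, earliest end is t=35 → green_phase.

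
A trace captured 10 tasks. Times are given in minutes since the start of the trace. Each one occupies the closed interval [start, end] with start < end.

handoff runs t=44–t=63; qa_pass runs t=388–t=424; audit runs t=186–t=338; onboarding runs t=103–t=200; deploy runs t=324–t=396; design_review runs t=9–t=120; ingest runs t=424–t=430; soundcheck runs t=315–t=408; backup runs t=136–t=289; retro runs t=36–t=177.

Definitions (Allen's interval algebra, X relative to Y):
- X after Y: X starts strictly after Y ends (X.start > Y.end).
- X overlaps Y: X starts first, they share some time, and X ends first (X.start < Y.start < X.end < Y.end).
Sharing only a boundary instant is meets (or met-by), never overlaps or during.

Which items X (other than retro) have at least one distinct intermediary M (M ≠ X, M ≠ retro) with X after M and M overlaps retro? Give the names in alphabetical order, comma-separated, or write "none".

audit, backup, deploy, ingest, qa_pass, soundcheck

Target retro = [t=36, t=177].
Intermediaries M with M overlaps retro: design_review.
Via design_review — items with X after design_review: audit, backup, deploy, ingest, qa_pass, soundcheck.
Union: audit, backup, deploy, ingest, qa_pass, soundcheck.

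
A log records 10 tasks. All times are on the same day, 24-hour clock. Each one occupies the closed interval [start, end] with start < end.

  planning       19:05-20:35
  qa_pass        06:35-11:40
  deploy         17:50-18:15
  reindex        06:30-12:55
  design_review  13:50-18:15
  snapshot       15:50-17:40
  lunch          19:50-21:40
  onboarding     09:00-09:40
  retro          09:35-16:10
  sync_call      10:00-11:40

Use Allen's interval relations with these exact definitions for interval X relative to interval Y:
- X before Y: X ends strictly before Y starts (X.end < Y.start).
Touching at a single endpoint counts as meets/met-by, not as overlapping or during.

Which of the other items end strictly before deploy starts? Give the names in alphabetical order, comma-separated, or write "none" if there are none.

onboarding, qa_pass, reindex, retro, snapshot, sync_call

Target deploy = [17:50, 18:15].
design_review [13:50, 18:15] → finished-by → no.
lunch [19:50, 21:40] → after → no.
onboarding [09:00, 09:40] → before → yes.
planning [19:05, 20:35] → after → no.
qa_pass [06:35, 11:40] → before → yes.
reindex [06:30, 12:55] → before → yes.
retro [09:35, 16:10] → before → yes.
snapshot [15:50, 17:40] → before → yes.
sync_call [10:00, 11:40] → before → yes.
Result: onboarding, qa_pass, reindex, retro, snapshot, sync_call.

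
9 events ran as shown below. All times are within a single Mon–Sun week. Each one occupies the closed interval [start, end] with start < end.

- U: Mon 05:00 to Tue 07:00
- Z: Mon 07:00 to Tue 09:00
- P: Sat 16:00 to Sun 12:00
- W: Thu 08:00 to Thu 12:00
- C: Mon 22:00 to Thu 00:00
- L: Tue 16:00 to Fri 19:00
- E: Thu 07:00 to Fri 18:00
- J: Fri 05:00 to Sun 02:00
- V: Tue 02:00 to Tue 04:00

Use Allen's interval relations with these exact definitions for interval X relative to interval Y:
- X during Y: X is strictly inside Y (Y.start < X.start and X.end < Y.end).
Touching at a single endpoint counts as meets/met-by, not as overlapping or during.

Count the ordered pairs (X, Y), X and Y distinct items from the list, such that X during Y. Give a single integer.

6

Checking all 72 ordered pairs for relation 'during'; matching pairs in alphabetical order:
(E, L): E during L ✓
(V, C): V during C ✓
(V, U): V during U ✓
(V, Z): V during Z ✓
(W, E): W during E ✓
(W, L): W during L ✓
Count: 6.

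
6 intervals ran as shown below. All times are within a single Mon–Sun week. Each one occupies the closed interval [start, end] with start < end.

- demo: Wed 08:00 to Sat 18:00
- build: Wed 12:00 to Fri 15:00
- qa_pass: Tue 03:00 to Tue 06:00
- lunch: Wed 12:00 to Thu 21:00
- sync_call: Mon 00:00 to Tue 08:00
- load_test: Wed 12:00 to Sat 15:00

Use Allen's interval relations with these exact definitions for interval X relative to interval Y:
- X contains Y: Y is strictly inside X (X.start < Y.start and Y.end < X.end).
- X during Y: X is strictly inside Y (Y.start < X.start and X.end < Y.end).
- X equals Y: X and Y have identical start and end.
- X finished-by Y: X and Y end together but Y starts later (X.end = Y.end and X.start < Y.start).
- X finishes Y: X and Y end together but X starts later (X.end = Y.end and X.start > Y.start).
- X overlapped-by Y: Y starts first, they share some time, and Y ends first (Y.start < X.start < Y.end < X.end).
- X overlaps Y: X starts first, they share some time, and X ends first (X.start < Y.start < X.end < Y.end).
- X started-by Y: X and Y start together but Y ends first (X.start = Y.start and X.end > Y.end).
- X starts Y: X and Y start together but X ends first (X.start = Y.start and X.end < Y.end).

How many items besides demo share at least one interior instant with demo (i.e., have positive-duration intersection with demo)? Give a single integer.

Target demo = [Wed 08:00, Sat 18:00].
build [Wed 12:00, Fri 15:00] → during → counts.
load_test [Wed 12:00, Sat 15:00] → during → counts.
lunch [Wed 12:00, Thu 21:00] → during → counts.
qa_pass [Tue 03:00, Tue 06:00] → before → no.
sync_call [Mon 00:00, Tue 08:00] → before → no.
Total: 3.

3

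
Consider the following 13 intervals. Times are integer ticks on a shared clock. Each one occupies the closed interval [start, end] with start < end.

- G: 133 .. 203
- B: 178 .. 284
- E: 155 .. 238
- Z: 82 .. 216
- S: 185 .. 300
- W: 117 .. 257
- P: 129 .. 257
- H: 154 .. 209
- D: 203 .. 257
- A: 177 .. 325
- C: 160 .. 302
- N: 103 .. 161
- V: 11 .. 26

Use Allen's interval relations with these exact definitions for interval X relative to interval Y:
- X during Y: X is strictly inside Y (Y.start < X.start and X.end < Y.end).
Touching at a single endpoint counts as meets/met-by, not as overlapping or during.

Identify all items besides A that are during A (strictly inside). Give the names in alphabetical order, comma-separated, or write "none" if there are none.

B, D, S

Target A = [177, 325].
B [178, 284] → during → yes.
C [160, 302] → overlaps → no.
D [203, 257] → during → yes.
E [155, 238] → overlaps → no.
G [133, 203] → overlaps → no.
H [154, 209] → overlaps → no.
N [103, 161] → before → no.
P [129, 257] → overlaps → no.
S [185, 300] → during → yes.
V [11, 26] → before → no.
W [117, 257] → overlaps → no.
Z [82, 216] → overlaps → no.
Result: B, D, S.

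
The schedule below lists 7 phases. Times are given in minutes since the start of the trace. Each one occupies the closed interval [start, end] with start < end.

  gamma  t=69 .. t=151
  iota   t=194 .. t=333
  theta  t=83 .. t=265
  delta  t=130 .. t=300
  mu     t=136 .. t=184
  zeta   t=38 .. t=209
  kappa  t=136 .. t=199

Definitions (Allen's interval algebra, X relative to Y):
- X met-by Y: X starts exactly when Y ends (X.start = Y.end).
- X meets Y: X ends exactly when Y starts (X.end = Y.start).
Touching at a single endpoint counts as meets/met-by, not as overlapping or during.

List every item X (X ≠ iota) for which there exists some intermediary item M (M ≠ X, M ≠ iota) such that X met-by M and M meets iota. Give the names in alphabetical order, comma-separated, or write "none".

Target iota = [t=194, t=333].
Intermediaries M with M meets iota: none.
Union: none.

none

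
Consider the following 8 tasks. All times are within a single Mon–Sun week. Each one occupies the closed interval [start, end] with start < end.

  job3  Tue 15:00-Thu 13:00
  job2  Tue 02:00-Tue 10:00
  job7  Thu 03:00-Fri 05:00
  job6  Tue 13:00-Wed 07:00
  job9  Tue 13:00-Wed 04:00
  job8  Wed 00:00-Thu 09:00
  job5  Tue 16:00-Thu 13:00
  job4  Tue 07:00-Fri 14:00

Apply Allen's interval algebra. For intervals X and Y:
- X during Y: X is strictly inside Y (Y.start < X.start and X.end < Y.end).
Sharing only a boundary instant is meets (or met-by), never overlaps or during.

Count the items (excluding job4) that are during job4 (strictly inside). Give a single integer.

Target job4 = [Tue 07:00, Fri 14:00].
job2 [Tue 02:00, Tue 10:00] → overlaps → no.
job3 [Tue 15:00, Thu 13:00] → during → counts.
job5 [Tue 16:00, Thu 13:00] → during → counts.
job6 [Tue 13:00, Wed 07:00] → during → counts.
job7 [Thu 03:00, Fri 05:00] → during → counts.
job8 [Wed 00:00, Thu 09:00] → during → counts.
job9 [Tue 13:00, Wed 04:00] → during → counts.
Total: 6.

6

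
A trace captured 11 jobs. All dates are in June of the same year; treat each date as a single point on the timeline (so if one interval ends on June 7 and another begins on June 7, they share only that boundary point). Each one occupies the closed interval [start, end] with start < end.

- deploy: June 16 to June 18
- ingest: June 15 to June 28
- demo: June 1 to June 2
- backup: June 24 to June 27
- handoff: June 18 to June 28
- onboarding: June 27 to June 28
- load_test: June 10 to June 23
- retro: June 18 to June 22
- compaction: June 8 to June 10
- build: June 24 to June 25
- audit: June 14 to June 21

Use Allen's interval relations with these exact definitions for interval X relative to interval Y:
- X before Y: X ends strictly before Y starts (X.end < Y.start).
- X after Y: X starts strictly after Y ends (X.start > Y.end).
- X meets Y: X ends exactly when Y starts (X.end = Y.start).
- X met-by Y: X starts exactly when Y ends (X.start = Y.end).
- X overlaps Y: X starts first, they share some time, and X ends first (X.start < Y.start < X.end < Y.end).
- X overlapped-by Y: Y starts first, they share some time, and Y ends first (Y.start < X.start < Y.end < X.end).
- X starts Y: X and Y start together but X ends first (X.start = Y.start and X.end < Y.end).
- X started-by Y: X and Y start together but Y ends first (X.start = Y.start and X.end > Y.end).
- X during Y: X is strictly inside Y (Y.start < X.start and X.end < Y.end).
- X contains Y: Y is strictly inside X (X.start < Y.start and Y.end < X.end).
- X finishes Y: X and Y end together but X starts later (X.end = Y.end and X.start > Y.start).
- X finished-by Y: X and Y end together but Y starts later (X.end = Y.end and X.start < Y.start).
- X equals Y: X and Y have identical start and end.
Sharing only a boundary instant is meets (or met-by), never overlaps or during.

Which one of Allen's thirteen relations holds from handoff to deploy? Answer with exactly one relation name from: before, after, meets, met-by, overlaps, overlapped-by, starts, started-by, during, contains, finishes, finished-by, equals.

handoff = [June 18, June 28]; deploy = [June 16, June 18].
Compare endpoints: handoff.start > deploy.start, handoff.start = deploy.end, handoff.end > deploy.start, handoff.end > deploy.end.
That pattern is 'met-by'.

met-by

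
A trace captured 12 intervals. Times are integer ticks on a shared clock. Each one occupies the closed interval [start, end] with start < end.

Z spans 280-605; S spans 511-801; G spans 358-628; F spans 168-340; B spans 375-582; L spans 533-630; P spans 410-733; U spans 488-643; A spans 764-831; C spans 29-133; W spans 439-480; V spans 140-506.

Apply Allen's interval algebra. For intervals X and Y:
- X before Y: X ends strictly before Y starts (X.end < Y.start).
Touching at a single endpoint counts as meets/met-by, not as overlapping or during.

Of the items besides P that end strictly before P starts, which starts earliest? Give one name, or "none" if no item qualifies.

C

Target P = [410, 733].
A [764, 831] → after → excluded.
B [375, 582] → overlaps → excluded.
C [29, 133] → before → candidate.
F [168, 340] → before → candidate.
G [358, 628] → overlaps → excluded.
L [533, 630] → during → excluded.
S [511, 801] → overlapped-by → excluded.
U [488, 643] → during → excluded.
V [140, 506] → overlaps → excluded.
W [439, 480] → during → excluded.
Z [280, 605] → overlaps → excluded.
Among candidates, earliest start is 29 → C.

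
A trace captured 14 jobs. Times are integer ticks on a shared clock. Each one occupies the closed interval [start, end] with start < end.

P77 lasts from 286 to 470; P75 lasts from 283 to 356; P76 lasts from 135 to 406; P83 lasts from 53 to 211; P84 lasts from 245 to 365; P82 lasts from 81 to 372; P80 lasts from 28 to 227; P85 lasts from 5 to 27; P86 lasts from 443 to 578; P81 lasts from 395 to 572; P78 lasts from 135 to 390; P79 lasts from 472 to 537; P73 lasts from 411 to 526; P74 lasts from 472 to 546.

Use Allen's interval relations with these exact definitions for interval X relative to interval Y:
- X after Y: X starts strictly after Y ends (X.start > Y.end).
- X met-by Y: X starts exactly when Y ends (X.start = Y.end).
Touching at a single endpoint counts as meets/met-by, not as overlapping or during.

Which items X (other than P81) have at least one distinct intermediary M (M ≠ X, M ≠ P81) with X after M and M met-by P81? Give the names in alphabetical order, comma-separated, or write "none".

Target P81 = [395, 572].
Intermediaries M with M met-by P81: none.
Union: none.

none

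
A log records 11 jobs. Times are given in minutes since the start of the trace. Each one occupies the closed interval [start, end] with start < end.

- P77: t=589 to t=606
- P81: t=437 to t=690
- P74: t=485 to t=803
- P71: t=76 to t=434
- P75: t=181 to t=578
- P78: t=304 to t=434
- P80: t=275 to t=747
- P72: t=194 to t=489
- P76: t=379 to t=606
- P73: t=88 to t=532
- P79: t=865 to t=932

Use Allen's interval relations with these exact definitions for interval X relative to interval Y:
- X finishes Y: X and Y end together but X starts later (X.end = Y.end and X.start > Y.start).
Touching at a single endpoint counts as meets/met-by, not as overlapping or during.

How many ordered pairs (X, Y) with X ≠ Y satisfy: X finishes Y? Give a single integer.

Checking all 110 ordered pairs for relation 'finishes'; matching pairs in alphabetical order:
(P77, P76): P77 finishes P76 ✓
(P78, P71): P78 finishes P71 ✓
Count: 2.

2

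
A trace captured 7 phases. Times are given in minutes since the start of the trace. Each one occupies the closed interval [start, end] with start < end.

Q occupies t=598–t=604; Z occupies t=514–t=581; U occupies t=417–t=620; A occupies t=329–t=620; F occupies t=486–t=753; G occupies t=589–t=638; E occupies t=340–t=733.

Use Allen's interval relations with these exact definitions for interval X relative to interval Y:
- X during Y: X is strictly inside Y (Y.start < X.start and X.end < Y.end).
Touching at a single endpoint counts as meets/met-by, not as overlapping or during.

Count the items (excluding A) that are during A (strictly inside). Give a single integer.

Target A = [t=329, t=620].
E [t=340, t=733] → overlapped-by → no.
F [t=486, t=753] → overlapped-by → no.
G [t=589, t=638] → overlapped-by → no.
Q [t=598, t=604] → during → counts.
U [t=417, t=620] → finishes → no.
Z [t=514, t=581] → during → counts.
Total: 2.

2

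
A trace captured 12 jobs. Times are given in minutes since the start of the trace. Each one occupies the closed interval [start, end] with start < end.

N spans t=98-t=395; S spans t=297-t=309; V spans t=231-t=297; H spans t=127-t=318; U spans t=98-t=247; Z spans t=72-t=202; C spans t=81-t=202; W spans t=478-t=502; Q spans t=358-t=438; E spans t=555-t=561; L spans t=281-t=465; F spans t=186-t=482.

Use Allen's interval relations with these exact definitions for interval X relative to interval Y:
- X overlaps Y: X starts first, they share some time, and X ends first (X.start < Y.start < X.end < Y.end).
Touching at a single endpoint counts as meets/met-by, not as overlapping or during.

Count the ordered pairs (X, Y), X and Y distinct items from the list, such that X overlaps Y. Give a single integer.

18

Checking all 132 ordered pairs for relation 'overlaps'; matching pairs in alphabetical order:
(C, F): C overlaps F ✓
(C, H): C overlaps H ✓
(C, N): C overlaps N ✓
(C, U): C overlaps U ✓
(F, W): F overlaps W ✓
(H, F): H overlaps F ✓
(H, L): H overlaps L ✓
(N, F): N overlaps F ✓
(N, L): N overlaps L ✓
(N, Q): N overlaps Q ✓
(U, F): U overlaps F ✓
(U, H): U overlaps H ✓
(U, V): U overlaps V ✓
(V, L): V overlaps L ✓
(Z, F): Z overlaps F ✓
(Z, H): Z overlaps H ✓
(Z, N): Z overlaps N ✓
(Z, U): Z overlaps U ✓
Count: 18.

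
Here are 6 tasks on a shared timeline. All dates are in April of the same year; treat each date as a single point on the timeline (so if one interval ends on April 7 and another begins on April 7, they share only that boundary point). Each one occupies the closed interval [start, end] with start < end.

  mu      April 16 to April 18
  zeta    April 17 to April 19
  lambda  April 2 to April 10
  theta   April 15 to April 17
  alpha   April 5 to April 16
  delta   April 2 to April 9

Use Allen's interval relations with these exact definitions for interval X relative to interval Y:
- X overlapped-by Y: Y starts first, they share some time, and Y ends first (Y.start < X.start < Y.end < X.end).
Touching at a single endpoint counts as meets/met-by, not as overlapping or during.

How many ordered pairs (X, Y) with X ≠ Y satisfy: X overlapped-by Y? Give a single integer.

5

Checking all 30 ordered pairs for relation 'overlapped-by'; matching pairs in alphabetical order:
(alpha, delta): alpha overlapped-by delta ✓
(alpha, lambda): alpha overlapped-by lambda ✓
(mu, theta): mu overlapped-by theta ✓
(theta, alpha): theta overlapped-by alpha ✓
(zeta, mu): zeta overlapped-by mu ✓
Count: 5.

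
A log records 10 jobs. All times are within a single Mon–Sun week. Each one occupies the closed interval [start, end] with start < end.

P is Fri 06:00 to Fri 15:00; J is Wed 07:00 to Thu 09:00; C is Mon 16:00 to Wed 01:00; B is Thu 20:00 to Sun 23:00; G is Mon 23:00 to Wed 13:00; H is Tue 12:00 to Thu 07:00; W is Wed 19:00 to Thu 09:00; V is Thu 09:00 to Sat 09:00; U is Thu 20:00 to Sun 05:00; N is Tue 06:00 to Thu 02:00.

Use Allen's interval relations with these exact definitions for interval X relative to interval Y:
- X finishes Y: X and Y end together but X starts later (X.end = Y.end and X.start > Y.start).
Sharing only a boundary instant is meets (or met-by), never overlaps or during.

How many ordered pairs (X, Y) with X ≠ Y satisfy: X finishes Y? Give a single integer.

1

Checking all 90 ordered pairs for relation 'finishes'; matching pairs in alphabetical order:
(W, J): W finishes J ✓
Count: 1.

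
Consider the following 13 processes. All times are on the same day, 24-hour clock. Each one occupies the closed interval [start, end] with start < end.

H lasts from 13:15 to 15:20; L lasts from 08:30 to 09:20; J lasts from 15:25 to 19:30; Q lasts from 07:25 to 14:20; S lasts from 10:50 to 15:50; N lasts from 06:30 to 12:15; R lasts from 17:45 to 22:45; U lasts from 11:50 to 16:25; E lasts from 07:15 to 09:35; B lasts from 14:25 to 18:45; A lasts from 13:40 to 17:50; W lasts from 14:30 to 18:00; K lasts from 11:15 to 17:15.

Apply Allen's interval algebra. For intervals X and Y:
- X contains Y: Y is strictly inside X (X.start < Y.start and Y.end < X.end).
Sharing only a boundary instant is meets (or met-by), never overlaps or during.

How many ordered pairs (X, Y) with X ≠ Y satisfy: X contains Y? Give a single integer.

Checking all 156 ordered pairs for relation 'contains'; matching pairs in alphabetical order:
(B, W): B contains W ✓
(E, L): E contains L ✓
(K, H): K contains H ✓
(K, U): K contains U ✓
(N, E): N contains E ✓
(N, L): N contains L ✓
(Q, L): Q contains L ✓
(S, H): S contains H ✓
(U, H): U contains H ✓
Count: 9.

9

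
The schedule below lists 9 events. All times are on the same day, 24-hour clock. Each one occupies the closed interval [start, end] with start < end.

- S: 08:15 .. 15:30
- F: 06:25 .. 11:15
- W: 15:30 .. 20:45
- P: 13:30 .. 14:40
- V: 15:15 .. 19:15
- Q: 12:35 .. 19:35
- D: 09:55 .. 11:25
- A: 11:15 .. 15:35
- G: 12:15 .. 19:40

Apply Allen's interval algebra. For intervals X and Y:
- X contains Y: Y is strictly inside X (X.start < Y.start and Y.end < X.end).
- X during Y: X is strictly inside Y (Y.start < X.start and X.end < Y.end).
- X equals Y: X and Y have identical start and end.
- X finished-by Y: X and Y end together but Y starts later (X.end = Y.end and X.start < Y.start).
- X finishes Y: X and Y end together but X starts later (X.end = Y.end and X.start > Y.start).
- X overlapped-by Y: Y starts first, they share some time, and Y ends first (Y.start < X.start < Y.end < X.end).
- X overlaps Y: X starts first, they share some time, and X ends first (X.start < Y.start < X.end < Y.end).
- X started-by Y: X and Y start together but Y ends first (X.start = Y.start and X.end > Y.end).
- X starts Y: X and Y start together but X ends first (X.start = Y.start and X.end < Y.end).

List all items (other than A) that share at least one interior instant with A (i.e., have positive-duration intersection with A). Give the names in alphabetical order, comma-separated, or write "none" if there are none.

Target A = [11:15, 15:35].
D [09:55, 11:25] → overlaps → yes.
F [06:25, 11:15] → meets → no.
G [12:15, 19:40] → overlapped-by → yes.
P [13:30, 14:40] → during → yes.
Q [12:35, 19:35] → overlapped-by → yes.
S [08:15, 15:30] → overlaps → yes.
V [15:15, 19:15] → overlapped-by → yes.
W [15:30, 20:45] → overlapped-by → yes.
Result: D, G, P, Q, S, V, W.

D, G, P, Q, S, V, W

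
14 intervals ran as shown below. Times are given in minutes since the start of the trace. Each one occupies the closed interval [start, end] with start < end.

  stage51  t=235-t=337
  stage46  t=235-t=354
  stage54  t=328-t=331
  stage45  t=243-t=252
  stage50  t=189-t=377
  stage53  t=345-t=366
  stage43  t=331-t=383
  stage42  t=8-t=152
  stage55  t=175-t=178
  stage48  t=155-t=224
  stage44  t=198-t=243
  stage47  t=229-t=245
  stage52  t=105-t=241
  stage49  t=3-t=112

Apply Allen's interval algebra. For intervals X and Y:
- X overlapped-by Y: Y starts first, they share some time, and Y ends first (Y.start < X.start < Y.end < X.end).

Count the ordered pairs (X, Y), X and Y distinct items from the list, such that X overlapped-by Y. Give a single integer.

20

Checking all 182 ordered pairs for relation 'overlapped-by'; matching pairs in alphabetical order:
(stage42, stage49): stage42 overlapped-by stage49 ✓
(stage43, stage46): stage43 overlapped-by stage46 ✓
(stage43, stage50): stage43 overlapped-by stage50 ✓
(stage43, stage51): stage43 overlapped-by stage51 ✓
(stage44, stage48): stage44 overlapped-by stage48 ✓
(stage44, stage52): stage44 overlapped-by stage52 ✓
(stage45, stage47): stage45 overlapped-by stage47 ✓
(stage46, stage44): stage46 overlapped-by stage44 ✓
(stage46, stage47): stage46 overlapped-by stage47 ✓
(stage46, stage52): stage46 overlapped-by stage52 ✓
(stage47, stage44): stage47 overlapped-by stage44 ✓
(stage47, stage52): stage47 overlapped-by stage52 ✓
(stage50, stage48): stage50 overlapped-by stage48 ✓
(stage50, stage52): stage50 overlapped-by stage52 ✓
(stage51, stage44): stage51 overlapped-by stage44 ✓
(stage51, stage47): stage51 overlapped-by stage47 ✓
(stage51, stage52): stage51 overlapped-by stage52 ✓
(stage52, stage42): stage52 overlapped-by stage42 ✓
(stage52, stage49): stage52 overlapped-by stage49 ✓
(stage53, stage46): stage53 overlapped-by stage46 ✓
Count: 20.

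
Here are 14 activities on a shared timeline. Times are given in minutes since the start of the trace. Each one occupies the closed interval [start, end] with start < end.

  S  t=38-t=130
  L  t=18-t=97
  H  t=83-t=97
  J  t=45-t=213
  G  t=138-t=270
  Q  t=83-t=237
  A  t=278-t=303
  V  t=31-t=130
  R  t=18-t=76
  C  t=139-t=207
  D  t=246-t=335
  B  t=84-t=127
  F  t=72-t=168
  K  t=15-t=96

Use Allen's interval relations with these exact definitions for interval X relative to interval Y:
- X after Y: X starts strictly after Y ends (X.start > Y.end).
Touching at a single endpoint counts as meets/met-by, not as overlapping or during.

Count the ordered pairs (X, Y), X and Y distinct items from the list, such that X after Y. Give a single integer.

Checking all 182 ordered pairs for relation 'after'; matching pairs in alphabetical order:
(A, B): A after B ✓
(A, C): A after C ✓
(A, F): A after F ✓
(A, G): A after G ✓
(A, H): A after H ✓
(A, J): A after J ✓
(A, K): A after K ✓
(A, L): A after L ✓
(A, Q): A after Q ✓
(A, R): A after R ✓
(A, S): A after S ✓
(A, V): A after V ✓
(B, R): B after R ✓
(C, B): C after B ✓
(C, H): C after H ✓
(C, K): C after K ✓
(C, L): C after L ✓
(C, R): C after R ✓
(C, S): C after S ✓
(C, V): C after V ✓
(D, B): D after B ✓
(D, C): D after C ✓
(D, F): D after F ✓
(D, H): D after H ✓
... plus 16 further pairs not listed.
Count: 40.

40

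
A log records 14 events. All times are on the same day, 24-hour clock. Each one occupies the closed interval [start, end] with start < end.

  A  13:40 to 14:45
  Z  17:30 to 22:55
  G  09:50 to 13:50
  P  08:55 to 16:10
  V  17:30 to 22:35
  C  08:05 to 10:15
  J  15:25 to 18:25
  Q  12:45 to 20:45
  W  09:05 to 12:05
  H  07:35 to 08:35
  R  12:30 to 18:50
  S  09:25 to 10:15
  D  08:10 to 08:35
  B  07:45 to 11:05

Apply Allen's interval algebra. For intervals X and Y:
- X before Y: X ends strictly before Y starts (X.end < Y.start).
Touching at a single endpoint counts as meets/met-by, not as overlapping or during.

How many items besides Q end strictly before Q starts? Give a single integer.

Target Q = [12:45, 20:45].
A [13:40, 14:45] → during → no.
B [07:45, 11:05] → before → counts.
C [08:05, 10:15] → before → counts.
D [08:10, 08:35] → before → counts.
G [09:50, 13:50] → overlaps → no.
H [07:35, 08:35] → before → counts.
J [15:25, 18:25] → during → no.
P [08:55, 16:10] → overlaps → no.
R [12:30, 18:50] → overlaps → no.
S [09:25, 10:15] → before → counts.
V [17:30, 22:35] → overlapped-by → no.
W [09:05, 12:05] → before → counts.
Z [17:30, 22:55] → overlapped-by → no.
Total: 6.

6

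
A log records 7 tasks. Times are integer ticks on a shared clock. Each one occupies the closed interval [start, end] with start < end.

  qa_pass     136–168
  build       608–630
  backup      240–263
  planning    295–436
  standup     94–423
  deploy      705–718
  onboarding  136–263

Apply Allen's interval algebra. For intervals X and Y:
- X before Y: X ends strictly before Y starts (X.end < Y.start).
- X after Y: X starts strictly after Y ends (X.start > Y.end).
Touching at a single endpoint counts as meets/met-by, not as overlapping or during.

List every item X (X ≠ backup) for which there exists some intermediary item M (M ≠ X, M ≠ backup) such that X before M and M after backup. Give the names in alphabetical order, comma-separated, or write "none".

build, onboarding, planning, qa_pass, standup

Target backup = [240, 263].
Intermediaries M with M after backup: build, deploy, planning.
Via build — items with X before build: onboarding, planning, qa_pass, standup.
Via deploy — items with X before deploy: build, onboarding, planning, qa_pass, standup.
Via planning — items with X before planning: onboarding, qa_pass.
Union: build, onboarding, planning, qa_pass, standup.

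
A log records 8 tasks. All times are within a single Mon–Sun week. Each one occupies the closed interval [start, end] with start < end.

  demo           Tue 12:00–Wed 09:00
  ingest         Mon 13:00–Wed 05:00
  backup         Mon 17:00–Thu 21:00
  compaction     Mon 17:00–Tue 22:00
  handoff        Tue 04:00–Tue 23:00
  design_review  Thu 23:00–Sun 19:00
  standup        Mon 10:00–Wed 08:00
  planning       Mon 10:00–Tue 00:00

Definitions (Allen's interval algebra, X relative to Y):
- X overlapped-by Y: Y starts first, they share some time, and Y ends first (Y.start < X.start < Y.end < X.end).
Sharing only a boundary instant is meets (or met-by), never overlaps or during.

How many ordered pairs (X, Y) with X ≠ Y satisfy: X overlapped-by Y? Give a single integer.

10

Checking all 56 ordered pairs for relation 'overlapped-by'; matching pairs in alphabetical order:
(backup, ingest): backup overlapped-by ingest ✓
(backup, planning): backup overlapped-by planning ✓
(backup, standup): backup overlapped-by standup ✓
(compaction, planning): compaction overlapped-by planning ✓
(demo, compaction): demo overlapped-by compaction ✓
(demo, handoff): demo overlapped-by handoff ✓
(demo, ingest): demo overlapped-by ingest ✓
(demo, standup): demo overlapped-by standup ✓
(handoff, compaction): handoff overlapped-by compaction ✓
(ingest, planning): ingest overlapped-by planning ✓
Count: 10.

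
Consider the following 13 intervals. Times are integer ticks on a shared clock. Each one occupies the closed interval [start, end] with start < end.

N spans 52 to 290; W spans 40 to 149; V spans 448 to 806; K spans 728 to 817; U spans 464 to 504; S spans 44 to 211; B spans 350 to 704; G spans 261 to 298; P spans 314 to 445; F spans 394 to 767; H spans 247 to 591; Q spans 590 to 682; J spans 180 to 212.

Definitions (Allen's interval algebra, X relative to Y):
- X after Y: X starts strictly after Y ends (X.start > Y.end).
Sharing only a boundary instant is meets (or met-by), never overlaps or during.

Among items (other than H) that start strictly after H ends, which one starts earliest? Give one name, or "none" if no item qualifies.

K

Target H = [247, 591].
B [350, 704] → overlapped-by → excluded.
F [394, 767] → overlapped-by → excluded.
G [261, 298] → during → excluded.
J [180, 212] → before → excluded.
K [728, 817] → after → candidate.
N [52, 290] → overlaps → excluded.
P [314, 445] → during → excluded.
Q [590, 682] → overlapped-by → excluded.
S [44, 211] → before → excluded.
U [464, 504] → during → excluded.
V [448, 806] → overlapped-by → excluded.
W [40, 149] → before → excluded.
Among candidates, earliest start is 728 → K.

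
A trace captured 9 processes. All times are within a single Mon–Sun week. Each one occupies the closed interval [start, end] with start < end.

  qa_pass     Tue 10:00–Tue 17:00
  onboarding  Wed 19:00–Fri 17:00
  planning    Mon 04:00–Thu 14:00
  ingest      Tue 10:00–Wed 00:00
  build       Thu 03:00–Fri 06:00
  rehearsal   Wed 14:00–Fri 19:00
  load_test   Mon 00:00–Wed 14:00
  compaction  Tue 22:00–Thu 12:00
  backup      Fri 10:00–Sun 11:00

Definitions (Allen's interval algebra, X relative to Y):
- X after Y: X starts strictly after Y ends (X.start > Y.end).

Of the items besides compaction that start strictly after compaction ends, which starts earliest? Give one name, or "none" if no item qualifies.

backup

Target compaction = [Tue 22:00, Thu 12:00].
backup [Fri 10:00, Sun 11:00] → after → candidate.
build [Thu 03:00, Fri 06:00] → overlapped-by → excluded.
ingest [Tue 10:00, Wed 00:00] → overlaps → excluded.
load_test [Mon 00:00, Wed 14:00] → overlaps → excluded.
onboarding [Wed 19:00, Fri 17:00] → overlapped-by → excluded.
planning [Mon 04:00, Thu 14:00] → contains → excluded.
qa_pass [Tue 10:00, Tue 17:00] → before → excluded.
rehearsal [Wed 14:00, Fri 19:00] → overlapped-by → excluded.
Among candidates, earliest start is Fri 10:00 → backup.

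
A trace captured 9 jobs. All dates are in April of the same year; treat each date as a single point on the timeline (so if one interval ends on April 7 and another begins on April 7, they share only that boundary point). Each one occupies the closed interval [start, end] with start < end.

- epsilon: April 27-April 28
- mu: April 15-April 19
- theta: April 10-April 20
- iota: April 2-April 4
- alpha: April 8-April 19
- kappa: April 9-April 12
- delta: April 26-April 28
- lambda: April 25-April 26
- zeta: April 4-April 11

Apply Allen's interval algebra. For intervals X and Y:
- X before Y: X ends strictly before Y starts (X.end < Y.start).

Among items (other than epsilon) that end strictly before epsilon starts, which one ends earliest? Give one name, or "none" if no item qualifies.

iota

Target epsilon = [April 27, April 28].
alpha [April 8, April 19] → before → candidate.
delta [April 26, April 28] → finished-by → excluded.
iota [April 2, April 4] → before → candidate.
kappa [April 9, April 12] → before → candidate.
lambda [April 25, April 26] → before → candidate.
mu [April 15, April 19] → before → candidate.
theta [April 10, April 20] → before → candidate.
zeta [April 4, April 11] → before → candidate.
Among candidates, earliest end is April 4 → iota.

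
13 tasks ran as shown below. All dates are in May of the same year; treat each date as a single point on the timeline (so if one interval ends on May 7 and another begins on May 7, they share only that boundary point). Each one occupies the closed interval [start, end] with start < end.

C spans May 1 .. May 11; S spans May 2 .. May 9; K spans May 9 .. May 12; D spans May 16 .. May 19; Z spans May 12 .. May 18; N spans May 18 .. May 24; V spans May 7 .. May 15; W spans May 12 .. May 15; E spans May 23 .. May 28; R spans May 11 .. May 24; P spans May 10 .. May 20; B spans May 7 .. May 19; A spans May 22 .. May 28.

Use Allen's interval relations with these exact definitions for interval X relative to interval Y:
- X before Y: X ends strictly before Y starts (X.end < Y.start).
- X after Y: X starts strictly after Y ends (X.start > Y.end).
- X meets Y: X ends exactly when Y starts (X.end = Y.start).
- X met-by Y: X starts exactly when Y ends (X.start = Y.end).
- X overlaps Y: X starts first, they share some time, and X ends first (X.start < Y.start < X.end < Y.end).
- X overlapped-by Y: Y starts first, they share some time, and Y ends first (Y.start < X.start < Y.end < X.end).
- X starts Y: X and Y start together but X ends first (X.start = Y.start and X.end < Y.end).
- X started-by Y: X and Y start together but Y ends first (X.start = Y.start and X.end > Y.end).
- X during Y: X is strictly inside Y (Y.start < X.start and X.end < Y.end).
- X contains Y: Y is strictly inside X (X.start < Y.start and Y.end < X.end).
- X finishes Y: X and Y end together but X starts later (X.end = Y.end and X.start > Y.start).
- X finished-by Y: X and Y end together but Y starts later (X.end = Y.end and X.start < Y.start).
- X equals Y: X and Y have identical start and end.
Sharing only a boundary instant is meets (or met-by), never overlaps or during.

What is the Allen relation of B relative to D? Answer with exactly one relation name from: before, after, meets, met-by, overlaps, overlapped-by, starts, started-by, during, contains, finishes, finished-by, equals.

finished-by

B = [May 7, May 19]; D = [May 16, May 19].
Compare endpoints: B.start < D.start, B.start < D.end, B.end > D.start, B.end = D.end.
That pattern is 'finished-by'.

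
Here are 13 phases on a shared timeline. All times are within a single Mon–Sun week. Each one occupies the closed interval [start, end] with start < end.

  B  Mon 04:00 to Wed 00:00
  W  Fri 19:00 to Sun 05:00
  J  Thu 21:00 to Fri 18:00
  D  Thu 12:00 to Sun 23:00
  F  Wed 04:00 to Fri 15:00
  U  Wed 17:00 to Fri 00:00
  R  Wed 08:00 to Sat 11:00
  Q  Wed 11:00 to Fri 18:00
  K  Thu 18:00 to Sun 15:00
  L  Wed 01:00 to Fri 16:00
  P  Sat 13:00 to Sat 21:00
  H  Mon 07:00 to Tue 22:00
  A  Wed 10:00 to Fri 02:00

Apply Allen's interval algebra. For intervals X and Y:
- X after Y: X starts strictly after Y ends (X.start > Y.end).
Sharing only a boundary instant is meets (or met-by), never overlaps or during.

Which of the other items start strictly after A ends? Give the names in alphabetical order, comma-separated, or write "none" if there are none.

Target A = [Wed 10:00, Fri 02:00].
B [Mon 04:00, Wed 00:00] → before → no.
D [Thu 12:00, Sun 23:00] → overlapped-by → no.
F [Wed 04:00, Fri 15:00] → contains → no.
H [Mon 07:00, Tue 22:00] → before → no.
J [Thu 21:00, Fri 18:00] → overlapped-by → no.
K [Thu 18:00, Sun 15:00] → overlapped-by → no.
L [Wed 01:00, Fri 16:00] → contains → no.
P [Sat 13:00, Sat 21:00] → after → yes.
Q [Wed 11:00, Fri 18:00] → overlapped-by → no.
R [Wed 08:00, Sat 11:00] → contains → no.
U [Wed 17:00, Fri 00:00] → during → no.
W [Fri 19:00, Sun 05:00] → after → yes.
Result: P, W.

P, W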